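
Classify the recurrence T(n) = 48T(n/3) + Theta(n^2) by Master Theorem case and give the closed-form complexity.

Master Theorem for T(n) = 48T(n/3) + O(n^2):

a = 48, b = 3, c = 2
log_b(a) = log_3(48) = 3.5237

Case 1: c = 2 < log_3(48) = 3.5237
T(n) = O(n^(log_3 48))

For T(n) = 48T(n/3) + O(n^2): log_3(48) = 3.5237. This is Case 1 of the Master Theorem (c < log_b(a), work dominated by leaves), giving O(n^(log_3 48)).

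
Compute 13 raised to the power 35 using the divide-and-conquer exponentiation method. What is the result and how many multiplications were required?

Computing 13^35 by squaring (build up from 13^1; each line after the first costs one multiplication):

13^1 = 13
13^2 = (13^1)^2 = 13^2 = 169
13^4 = (13^2)^2 = 169^2 = 28561
13^8 = (13^4)^2 = 28561^2 = 815730721
13^16 = (13^8)^2 = 815730721^2 = 665416609183179841
13^17 = 13 * 13^16 = 13 * 665416609183179841 = 8650415919381337933
13^34 = (13^17)^2 = 8650415919381337933^2 = 74829695578286078013428929473144712489
13^35 = 13 * 13^34 = 13 * 74829695578286078013428929473144712489 = 972786042517719014174576083150881262357

Result: 972786042517719014174576083150881262357
Multiplications needed: 7 (7 lines after 13^1)

13^35 = 972786042517719014174576083150881262357. Using exponentiation by squaring, this requires 7 multiplications. The key idea: if the exponent is even, square the half-power; if odd, multiply by the base once.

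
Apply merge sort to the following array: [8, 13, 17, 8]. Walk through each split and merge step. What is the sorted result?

Merge sort trace:

Split: [8, 13, 17, 8] -> [8, 13] and [17, 8]
  Split: [8, 13] -> [8] and [13]
  Merge: [8] + [13] -> [8, 13]
  Split: [17, 8] -> [17] and [8]
  Merge: [17] + [8] -> [8, 17]
Merge: [8, 13] + [8, 17] -> [8, 8, 13, 17]

Final sorted array: [8, 8, 13, 17]

The merge sort proceeds by recursively splitting the array and merging sorted halves.
After all merges, the sorted array is [8, 8, 13, 17].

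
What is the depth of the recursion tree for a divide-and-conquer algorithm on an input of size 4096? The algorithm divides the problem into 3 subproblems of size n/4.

For divide and conquer with division factor 4:

Problem sizes at each level:
Level 0: 4096
Level 1: 1024
Level 2: 256
Level 3: 64
Level 4: 16
Level 5: 4
Level 6: 1

The root is level 0 and the size-1 base case is level 6 (the tree spans levels 0 through 6, i.e. 7 levels counting the root), so the depth is the number of divisions: log_4(4096) = 6

The recursion tree depth is log_4(4096) = 6. At each level, the problem size is divided by 4, so it takes 6 divisions to reduce to a base case of size 1. The algorithm makes 3 recursive calls at each level.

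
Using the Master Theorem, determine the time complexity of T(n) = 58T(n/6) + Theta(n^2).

Master Theorem for T(n) = 58T(n/6) + O(n^2):

a = 58, b = 6, c = 2
log_b(a) = log_6(58) = 2.2662

Case 1: c = 2 < log_6(58) = 2.2662
T(n) = O(n^(log_6 58))

For T(n) = 58T(n/6) + O(n^2): log_6(58) = 2.2662. This is Case 1 of the Master Theorem (c < log_b(a), work dominated by leaves), giving O(n^(log_6 58)).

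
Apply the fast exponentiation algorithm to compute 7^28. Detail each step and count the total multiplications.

Computing 7^28 by squaring (build up from 7^1; each line after the first costs one multiplication):

7^1 = 7
7^2 = (7^1)^2 = 7^2 = 49
7^3 = 7 * 7^2 = 7 * 49 = 343
7^6 = (7^3)^2 = 343^2 = 117649
7^7 = 7 * 7^6 = 7 * 117649 = 823543
7^14 = (7^7)^2 = 823543^2 = 678223072849
7^28 = (7^14)^2 = 678223072849^2 = 459986536544739960976801

Result: 459986536544739960976801
Multiplications needed: 6 (6 lines after 7^1)

7^28 = 459986536544739960976801. Using exponentiation by squaring, this requires 6 multiplications. The key idea: if the exponent is even, square the half-power; if odd, multiply by the base once.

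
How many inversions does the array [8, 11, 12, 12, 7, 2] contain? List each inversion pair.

Finding inversions in [8, 11, 12, 12, 7, 2]:

(0, 4): arr[0]=8 > arr[4]=7
(0, 5): arr[0]=8 > arr[5]=2
(1, 4): arr[1]=11 > arr[4]=7
(1, 5): arr[1]=11 > arr[5]=2
(2, 4): arr[2]=12 > arr[4]=7
(2, 5): arr[2]=12 > arr[5]=2
(3, 4): arr[3]=12 > arr[4]=7
(3, 5): arr[3]=12 > arr[5]=2
(4, 5): arr[4]=7 > arr[5]=2

Total inversions: 9

The array has 9 inversion(s): (0,4), (0,5), (1,4), (1,5), (2,4), (2,5), (3,4), (3,5), (4,5). Each pair (i,j) satisfies i < j and arr[i] > arr[j].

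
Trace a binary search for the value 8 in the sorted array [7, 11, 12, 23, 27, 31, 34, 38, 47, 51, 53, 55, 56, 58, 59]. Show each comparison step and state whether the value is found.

Binary search for 8 in [7, 11, 12, 23, 27, 31, 34, 38, 47, 51, 53, 55, 56, 58, 59]:

lo=0, hi=14, mid=7, arr[mid]=38 -> 38 > 8, search left half
lo=0, hi=6, mid=3, arr[mid]=23 -> 23 > 8, search left half
lo=0, hi=2, mid=1, arr[mid]=11 -> 11 > 8, search left half
lo=0, hi=0, mid=0, arr[mid]=7 -> 7 < 8, search right half
lo=1 > hi=0, target 8 not found

Binary search determines that 8 is not in the array after 4 comparisons. The search space was exhausted without finding the target.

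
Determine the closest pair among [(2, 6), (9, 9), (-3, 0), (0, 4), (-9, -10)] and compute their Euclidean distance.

Computing all pairwise distances among 5 points:

d((2, 6), (9, 9)) = 7.6158
d((2, 6), (-3, 0)) = 7.8102
d((2, 6), (0, 4)) = 2.8284 <-- minimum
d((2, 6), (-9, -10)) = 19.4165
d((9, 9), (-3, 0)) = 15.0
d((9, 9), (0, 4)) = 10.2956
d((9, 9), (-9, -10)) = 26.1725
d((-3, 0), (0, 4)) = 5.0
d((-3, 0), (-9, -10)) = 11.6619
d((0, 4), (-9, -10)) = 16.6433

Closest pair: (2, 6) and (0, 4) with distance 2.8284

The closest pair is (2, 6) and (0, 4) with Euclidean distance 2.8284. For 5 points, brute-force pairwise comparison is shown above. For large n, the divide-and-conquer algorithm (sort by x, recurse on halves, check the dividing strip) achieves O(n log n).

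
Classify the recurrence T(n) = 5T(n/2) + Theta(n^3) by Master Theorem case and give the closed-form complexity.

Master Theorem for T(n) = 5T(n/2) + O(n^3):

a = 5, b = 2, c = 3
log_b(a) = log_2(5) = 2.3219

Case 3: c = 3 > log_2(5) = 2.3219
T(n) = O(n^3) = O(n^3)

For T(n) = 5T(n/2) + O(n^3): log_2(5) = 2.3219. This is Case 3 of the Master Theorem (c > log_b(a), work dominated by root), giving O(n^3).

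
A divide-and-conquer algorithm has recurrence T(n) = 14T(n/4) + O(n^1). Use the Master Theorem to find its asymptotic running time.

Master Theorem for T(n) = 14T(n/4) + O(n^1):

a = 14, b = 4, c = 1
log_b(a) = log_4(14) = 1.9037

Case 1: c = 1 < log_4(14) = 1.9037
T(n) = O(n^(log_4 14))

For T(n) = 14T(n/4) + O(n^1): log_4(14) = 1.9037. This is Case 1 of the Master Theorem (c < log_b(a), work dominated by leaves), giving O(n^(log_4 14)).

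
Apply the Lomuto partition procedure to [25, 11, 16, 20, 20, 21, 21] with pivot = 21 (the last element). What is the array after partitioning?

Lomuto partition with pivot = 21:

Initial array: [25, 11, 16, 20, 20, 21, 21]

arr[0]=25 > 21: no swap
arr[1]=11 <= 21: swap with position 0, array becomes [11, 25, 16, 20, 20, 21, 21]
arr[2]=16 <= 21: swap with position 1, array becomes [11, 16, 25, 20, 20, 21, 21]
arr[3]=20 <= 21: swap with position 2, array becomes [11, 16, 20, 25, 20, 21, 21]
arr[4]=20 <= 21: swap with position 3, array becomes [11, 16, 20, 20, 25, 21, 21]
arr[5]=21 <= 21: swap with position 4, array becomes [11, 16, 20, 20, 21, 25, 21]

Place pivot at position 5: [11, 16, 20, 20, 21, 21, 25]
Pivot position: 5

After partitioning with pivot 21, the array becomes [11, 16, 20, 20, 21, 21, 25]. The pivot is placed at index 5. All elements to the left of the pivot are <= 21, and all elements to the right are > 21.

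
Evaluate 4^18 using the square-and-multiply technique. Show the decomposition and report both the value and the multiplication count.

Computing 4^18 by squaring (build up from 4^1; each line after the first costs one multiplication):

4^1 = 4
4^2 = (4^1)^2 = 4^2 = 16
4^4 = (4^2)^2 = 16^2 = 256
4^8 = (4^4)^2 = 256^2 = 65536
4^9 = 4 * 4^8 = 4 * 65536 = 262144
4^18 = (4^9)^2 = 262144^2 = 68719476736

Result: 68719476736
Multiplications needed: 5 (5 lines after 4^1)

4^18 = 68719476736. Using exponentiation by squaring, this requires 5 multiplications. The key idea: if the exponent is even, square the half-power; if odd, multiply by the base once.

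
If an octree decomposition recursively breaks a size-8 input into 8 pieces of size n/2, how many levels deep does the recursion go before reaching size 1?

For divide and conquer with division factor 2:

Problem sizes at each level:
Level 0: 8
Level 1: 4
Level 2: 2
Level 3: 1

The root is level 0 and the size-1 base case is level 3 (the tree spans levels 0 through 3, i.e. 4 levels counting the root), so the depth is the number of divisions: log_2(8) = 3

The recursion tree depth is log_2(8) = 3. At each level, the problem size is divided by 2, so it takes 3 divisions to reduce to a base case of size 1. The algorithm makes 8 recursive calls at each level.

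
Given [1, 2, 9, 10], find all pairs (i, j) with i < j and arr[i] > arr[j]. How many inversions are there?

Finding inversions in [1, 2, 9, 10]:


Total inversions: 0

The array has 0 inversions. It is already sorted.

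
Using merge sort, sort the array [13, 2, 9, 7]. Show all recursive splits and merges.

Merge sort trace:

Split: [13, 2, 9, 7] -> [13, 2] and [9, 7]
  Split: [13, 2] -> [13] and [2]
  Merge: [13] + [2] -> [2, 13]
  Split: [9, 7] -> [9] and [7]
  Merge: [9] + [7] -> [7, 9]
Merge: [2, 13] + [7, 9] -> [2, 7, 9, 13]

Final sorted array: [2, 7, 9, 13]

The merge sort proceeds by recursively splitting the array and merging sorted halves.
After all merges, the sorted array is [2, 7, 9, 13].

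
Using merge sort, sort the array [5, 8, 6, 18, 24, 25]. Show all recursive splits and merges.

Merge sort trace:

Split: [5, 8, 6, 18, 24, 25] -> [5, 8, 6] and [18, 24, 25]
  Split: [5, 8, 6] -> [5] and [8, 6]
    Split: [8, 6] -> [8] and [6]
    Merge: [8] + [6] -> [6, 8]
  Merge: [5] + [6, 8] -> [5, 6, 8]
  Split: [18, 24, 25] -> [18] and [24, 25]
    Split: [24, 25] -> [24] and [25]
    Merge: [24] + [25] -> [24, 25]
  Merge: [18] + [24, 25] -> [18, 24, 25]
Merge: [5, 6, 8] + [18, 24, 25] -> [5, 6, 8, 18, 24, 25]

Final sorted array: [5, 6, 8, 18, 24, 25]

The merge sort proceeds by recursively splitting the array and merging sorted halves.
After all merges, the sorted array is [5, 6, 8, 18, 24, 25].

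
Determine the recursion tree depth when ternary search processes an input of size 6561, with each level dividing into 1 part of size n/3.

For divide and conquer with division factor 3:

Problem sizes at each level:
Level 0: 6561
Level 1: 2187
Level 2: 729
Level 3: 243
Level 4: 81
Level 5: 27
Level 6: 9
Level 7: 3
Level 8: 1

The root is level 0 and the size-1 base case is level 8 (the tree spans levels 0 through 8, i.e. 9 levels counting the root), so the depth is the number of divisions: log_3(6561) = 8

The recursion tree depth is log_3(6561) = 8. At each level, the problem size is divided by 3, so it takes 8 divisions to reduce to a base case of size 1. The algorithm makes 1 recursive call at each level.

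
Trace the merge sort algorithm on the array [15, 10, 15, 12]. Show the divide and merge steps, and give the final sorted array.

Merge sort trace:

Split: [15, 10, 15, 12] -> [15, 10] and [15, 12]
  Split: [15, 10] -> [15] and [10]
  Merge: [15] + [10] -> [10, 15]
  Split: [15, 12] -> [15] and [12]
  Merge: [15] + [12] -> [12, 15]
Merge: [10, 15] + [12, 15] -> [10, 12, 15, 15]

Final sorted array: [10, 12, 15, 15]

The merge sort proceeds by recursively splitting the array and merging sorted halves.
After all merges, the sorted array is [10, 12, 15, 15].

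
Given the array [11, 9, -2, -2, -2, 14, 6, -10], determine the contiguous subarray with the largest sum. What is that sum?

Using Kadane's algorithm on [11, 9, -2, -2, -2, 14, 6, -10]:

Scanning through the array:
Position 1 (value 9): max_ending_here = 20, max_so_far = 20
Position 2 (value -2): max_ending_here = 18, max_so_far = 20
Position 3 (value -2): max_ending_here = 16, max_so_far = 20
Position 4 (value -2): max_ending_here = 14, max_so_far = 20
Position 5 (value 14): max_ending_here = 28, max_so_far = 28
Position 6 (value 6): max_ending_here = 34, max_so_far = 34
Position 7 (value -10): max_ending_here = 24, max_so_far = 34

Maximum subarray: [11, 9, -2, -2, -2, 14, 6]
Maximum sum: 34

The maximum subarray is [11, 9, -2, -2, -2, 14, 6] with sum 34. This subarray runs from index 0 to index 6.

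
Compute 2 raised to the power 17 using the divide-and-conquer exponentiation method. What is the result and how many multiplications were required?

Computing 2^17 by squaring (build up from 2^1; each line after the first costs one multiplication):

2^1 = 2
2^2 = (2^1)^2 = 2^2 = 4
2^4 = (2^2)^2 = 4^2 = 16
2^8 = (2^4)^2 = 16^2 = 256
2^16 = (2^8)^2 = 256^2 = 65536
2^17 = 2 * 2^16 = 2 * 65536 = 131072

Result: 131072
Multiplications needed: 5 (5 lines after 2^1)

2^17 = 131072. Using exponentiation by squaring, this requires 5 multiplications. The key idea: if the exponent is even, square the half-power; if odd, multiply by the base once.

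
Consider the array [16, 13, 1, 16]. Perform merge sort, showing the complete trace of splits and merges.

Merge sort trace:

Split: [16, 13, 1, 16] -> [16, 13] and [1, 16]
  Split: [16, 13] -> [16] and [13]
  Merge: [16] + [13] -> [13, 16]
  Split: [1, 16] -> [1] and [16]
  Merge: [1] + [16] -> [1, 16]
Merge: [13, 16] + [1, 16] -> [1, 13, 16, 16]

Final sorted array: [1, 13, 16, 16]

The merge sort proceeds by recursively splitting the array and merging sorted halves.
After all merges, the sorted array is [1, 13, 16, 16].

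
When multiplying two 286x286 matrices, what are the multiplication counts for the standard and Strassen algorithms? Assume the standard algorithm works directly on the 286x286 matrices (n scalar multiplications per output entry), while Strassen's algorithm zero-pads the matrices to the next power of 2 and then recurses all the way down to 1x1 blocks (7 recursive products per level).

Matrix multiplication for 286x286 matrices:

Strassen's algorithm requires power-of-2 dimensions. Pad 286x286 to 512x512 (next power of 2).

Standard algorithm: 286^3 = 23393656 multiplications
Strassen's algorithm: 7^(log2(512)) = 7^9 = 40353607 multiplications
Difference: 23393656 - 40353607 = -16959951 (Strassen uses MORE here due to padding overhead — for small or just-over-power-of-2 n, padding can outweigh the per-level savings)

Standard: 23393656 multiplications (286^3). Strassen: 40353607 multiplications (7^9, after padding to 512x512). Strassen reduces 8 recursive multiplications to 7 at each level.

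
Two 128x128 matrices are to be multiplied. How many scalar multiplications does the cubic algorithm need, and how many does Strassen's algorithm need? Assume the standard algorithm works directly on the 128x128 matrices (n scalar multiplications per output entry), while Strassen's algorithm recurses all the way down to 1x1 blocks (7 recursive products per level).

Matrix multiplication for 128x128 matrices:

Standard algorithm: 128^3 = 2097152 multiplications
Strassen's algorithm: 7^(log2(128)) = 7^7 = 823543 multiplications
Savings: 2097152 - 823543 = 1273609 multiplications

Standard: 2097152 multiplications (128^3). Strassen: 823543 multiplications (7^7). Strassen reduces 8 recursive multiplications to 7 at each level.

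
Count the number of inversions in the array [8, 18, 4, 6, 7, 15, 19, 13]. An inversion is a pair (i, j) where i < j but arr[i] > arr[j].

Finding inversions in [8, 18, 4, 6, 7, 15, 19, 13]:

(0, 2): arr[0]=8 > arr[2]=4
(0, 3): arr[0]=8 > arr[3]=6
(0, 4): arr[0]=8 > arr[4]=7
(1, 2): arr[1]=18 > arr[2]=4
(1, 3): arr[1]=18 > arr[3]=6
(1, 4): arr[1]=18 > arr[4]=7
(1, 5): arr[1]=18 > arr[5]=15
(1, 7): arr[1]=18 > arr[7]=13
(5, 7): arr[5]=15 > arr[7]=13
(6, 7): arr[6]=19 > arr[7]=13

Total inversions: 10

The array has 10 inversion(s): (0,2), (0,3), (0,4), (1,2), (1,3), (1,4), (1,5), (1,7), (5,7), (6,7). Each pair (i,j) satisfies i < j and arr[i] > arr[j].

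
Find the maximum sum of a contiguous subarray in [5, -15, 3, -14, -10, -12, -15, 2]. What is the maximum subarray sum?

Using Kadane's algorithm on [5, -15, 3, -14, -10, -12, -15, 2]:

Scanning through the array:
Position 1 (value -15): max_ending_here = -10, max_so_far = 5
Position 2 (value 3): max_ending_here = 3, max_so_far = 5
Position 3 (value -14): max_ending_here = -11, max_so_far = 5
Position 4 (value -10): max_ending_here = -10, max_so_far = 5
Position 5 (value -12): max_ending_here = -12, max_so_far = 5
Position 6 (value -15): max_ending_here = -15, max_so_far = 5
Position 7 (value 2): max_ending_here = 2, max_so_far = 5

Maximum subarray: [5]
Maximum sum: 5

The maximum subarray is [5] with sum 5. This subarray runs from index 0 to index 0.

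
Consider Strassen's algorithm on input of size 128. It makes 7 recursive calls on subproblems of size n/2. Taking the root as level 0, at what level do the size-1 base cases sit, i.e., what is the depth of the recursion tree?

For divide and conquer with division factor 2:

Problem sizes at each level:
Level 0: 128
Level 1: 64
Level 2: 32
Level 3: 16
Level 4: 8
Level 5: 4
Level 6: 2
Level 7: 1

The root is level 0 and the size-1 base case is level 7 (the tree spans levels 0 through 7, i.e. 8 levels counting the root), so the depth is the number of divisions: log_2(128) = 7

The recursion tree depth is log_2(128) = 7. At each level, the problem size is divided by 2, so it takes 7 divisions to reduce to a base case of size 1. The algorithm makes 7 recursive calls at each level.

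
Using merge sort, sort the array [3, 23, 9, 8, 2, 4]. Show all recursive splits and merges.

Merge sort trace:

Split: [3, 23, 9, 8, 2, 4] -> [3, 23, 9] and [8, 2, 4]
  Split: [3, 23, 9] -> [3] and [23, 9]
    Split: [23, 9] -> [23] and [9]
    Merge: [23] + [9] -> [9, 23]
  Merge: [3] + [9, 23] -> [3, 9, 23]
  Split: [8, 2, 4] -> [8] and [2, 4]
    Split: [2, 4] -> [2] and [4]
    Merge: [2] + [4] -> [2, 4]
  Merge: [8] + [2, 4] -> [2, 4, 8]
Merge: [3, 9, 23] + [2, 4, 8] -> [2, 3, 4, 8, 9, 23]

Final sorted array: [2, 3, 4, 8, 9, 23]

The merge sort proceeds by recursively splitting the array and merging sorted halves.
After all merges, the sorted array is [2, 3, 4, 8, 9, 23].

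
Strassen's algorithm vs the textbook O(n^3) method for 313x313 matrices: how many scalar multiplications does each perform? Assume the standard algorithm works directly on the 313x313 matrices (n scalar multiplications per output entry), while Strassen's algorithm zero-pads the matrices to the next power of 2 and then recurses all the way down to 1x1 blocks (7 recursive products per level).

Matrix multiplication for 313x313 matrices:

Strassen's algorithm requires power-of-2 dimensions. Pad 313x313 to 512x512 (next power of 2).

Standard algorithm: 313^3 = 30664297 multiplications
Strassen's algorithm: 7^(log2(512)) = 7^9 = 40353607 multiplications
Difference: 30664297 - 40353607 = -9689310 (Strassen uses MORE here due to padding overhead — for small or just-over-power-of-2 n, padding can outweigh the per-level savings)

Standard: 30664297 multiplications (313^3). Strassen: 40353607 multiplications (7^9, after padding to 512x512). Strassen reduces 8 recursive multiplications to 7 at each level.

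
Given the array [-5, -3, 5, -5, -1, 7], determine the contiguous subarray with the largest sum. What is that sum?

Using Kadane's algorithm on [-5, -3, 5, -5, -1, 7]:

Scanning through the array:
Position 1 (value -3): max_ending_here = -3, max_so_far = -3
Position 2 (value 5): max_ending_here = 5, max_so_far = 5
Position 3 (value -5): max_ending_here = 0, max_so_far = 5
Position 4 (value -1): max_ending_here = -1, max_so_far = 5
Position 5 (value 7): max_ending_here = 7, max_so_far = 7

Maximum subarray: [7]
Maximum sum: 7

The maximum subarray is [7] with sum 7. This subarray runs from index 5 to index 5.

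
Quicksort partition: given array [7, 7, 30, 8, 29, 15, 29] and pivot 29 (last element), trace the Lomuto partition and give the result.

Lomuto partition with pivot = 29:

Initial array: [7, 7, 30, 8, 29, 15, 29]

arr[0]=7 <= 29: swap with position 0, array becomes [7, 7, 30, 8, 29, 15, 29]
arr[1]=7 <= 29: swap with position 1, array becomes [7, 7, 30, 8, 29, 15, 29]
arr[2]=30 > 29: no swap
arr[3]=8 <= 29: swap with position 2, array becomes [7, 7, 8, 30, 29, 15, 29]
arr[4]=29 <= 29: swap with position 3, array becomes [7, 7, 8, 29, 30, 15, 29]
arr[5]=15 <= 29: swap with position 4, array becomes [7, 7, 8, 29, 15, 30, 29]

Place pivot at position 5: [7, 7, 8, 29, 15, 29, 30]
Pivot position: 5

After partitioning with pivot 29, the array becomes [7, 7, 8, 29, 15, 29, 30]. The pivot is placed at index 5. All elements to the left of the pivot are <= 29, and all elements to the right are > 29.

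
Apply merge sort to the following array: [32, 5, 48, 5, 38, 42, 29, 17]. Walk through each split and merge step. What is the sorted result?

Merge sort trace:

Split: [32, 5, 48, 5, 38, 42, 29, 17] -> [32, 5, 48, 5] and [38, 42, 29, 17]
  Split: [32, 5, 48, 5] -> [32, 5] and [48, 5]
    Split: [32, 5] -> [32] and [5]
    Merge: [32] + [5] -> [5, 32]
    Split: [48, 5] -> [48] and [5]
    Merge: [48] + [5] -> [5, 48]
  Merge: [5, 32] + [5, 48] -> [5, 5, 32, 48]
  Split: [38, 42, 29, 17] -> [38, 42] and [29, 17]
    Split: [38, 42] -> [38] and [42]
    Merge: [38] + [42] -> [38, 42]
    Split: [29, 17] -> [29] and [17]
    Merge: [29] + [17] -> [17, 29]
  Merge: [38, 42] + [17, 29] -> [17, 29, 38, 42]
Merge: [5, 5, 32, 48] + [17, 29, 38, 42] -> [5, 5, 17, 29, 32, 38, 42, 48]

Final sorted array: [5, 5, 17, 29, 32, 38, 42, 48]

The merge sort proceeds by recursively splitting the array and merging sorted halves.
After all merges, the sorted array is [5, 5, 17, 29, 32, 38, 42, 48].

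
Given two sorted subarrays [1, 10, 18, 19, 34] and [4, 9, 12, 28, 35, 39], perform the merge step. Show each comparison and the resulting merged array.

Merging process:

Compare 1 vs 4: take 1 from left. Merged: [1]
Compare 10 vs 4: take 4 from right. Merged: [1, 4]
Compare 10 vs 9: take 9 from right. Merged: [1, 4, 9]
Compare 10 vs 12: take 10 from left. Merged: [1, 4, 9, 10]
Compare 18 vs 12: take 12 from right. Merged: [1, 4, 9, 10, 12]
Compare 18 vs 28: take 18 from left. Merged: [1, 4, 9, 10, 12, 18]
Compare 19 vs 28: take 19 from left. Merged: [1, 4, 9, 10, 12, 18, 19]
Compare 34 vs 28: take 28 from right. Merged: [1, 4, 9, 10, 12, 18, 19, 28]
Compare 34 vs 35: take 34 from left. Merged: [1, 4, 9, 10, 12, 18, 19, 28, 34]
Append remaining from right: [35, 39]. Merged: [1, 4, 9, 10, 12, 18, 19, 28, 34, 35, 39]

Final merged array: [1, 4, 9, 10, 12, 18, 19, 28, 34, 35, 39]
Total comparisons: 9

The merged array is [1, 4, 9, 10, 12, 18, 19, 28, 34, 35, 39], requiring 9 comparisons. The merge step runs in O(n) time where n is the total number of elements.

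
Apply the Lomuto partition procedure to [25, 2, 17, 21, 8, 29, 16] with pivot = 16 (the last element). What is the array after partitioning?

Lomuto partition with pivot = 16:

Initial array: [25, 2, 17, 21, 8, 29, 16]

arr[0]=25 > 16: no swap
arr[1]=2 <= 16: swap with position 0, array becomes [2, 25, 17, 21, 8, 29, 16]
arr[2]=17 > 16: no swap
arr[3]=21 > 16: no swap
arr[4]=8 <= 16: swap with position 1, array becomes [2, 8, 17, 21, 25, 29, 16]
arr[5]=29 > 16: no swap

Place pivot at position 2: [2, 8, 16, 21, 25, 29, 17]
Pivot position: 2

After partitioning with pivot 16, the array becomes [2, 8, 16, 21, 25, 29, 17]. The pivot is placed at index 2. All elements to the left of the pivot are <= 16, and all elements to the right are > 16.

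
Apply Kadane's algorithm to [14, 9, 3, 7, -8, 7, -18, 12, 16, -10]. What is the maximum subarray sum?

Using Kadane's algorithm on [14, 9, 3, 7, -8, 7, -18, 12, 16, -10]:

Scanning through the array:
Position 1 (value 9): max_ending_here = 23, max_so_far = 23
Position 2 (value 3): max_ending_here = 26, max_so_far = 26
Position 3 (value 7): max_ending_here = 33, max_so_far = 33
Position 4 (value -8): max_ending_here = 25, max_so_far = 33
Position 5 (value 7): max_ending_here = 32, max_so_far = 33
Position 6 (value -18): max_ending_here = 14, max_so_far = 33
Position 7 (value 12): max_ending_here = 26, max_so_far = 33
Position 8 (value 16): max_ending_here = 42, max_so_far = 42
Position 9 (value -10): max_ending_here = 32, max_so_far = 42

Maximum subarray: [14, 9, 3, 7, -8, 7, -18, 12, 16]
Maximum sum: 42

The maximum subarray is [14, 9, 3, 7, -8, 7, -18, 12, 16] with sum 42. This subarray runs from index 0 to index 8.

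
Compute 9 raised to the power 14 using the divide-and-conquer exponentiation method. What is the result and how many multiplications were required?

Computing 9^14 by squaring (build up from 9^1; each line after the first costs one multiplication):

9^1 = 9
9^2 = (9^1)^2 = 9^2 = 81
9^3 = 9 * 9^2 = 9 * 81 = 729
9^6 = (9^3)^2 = 729^2 = 531441
9^7 = 9 * 9^6 = 9 * 531441 = 4782969
9^14 = (9^7)^2 = 4782969^2 = 22876792454961

Result: 22876792454961
Multiplications needed: 5 (5 lines after 9^1)

9^14 = 22876792454961. Using exponentiation by squaring, this requires 5 multiplications. The key idea: if the exponent is even, square the half-power; if odd, multiply by the base once.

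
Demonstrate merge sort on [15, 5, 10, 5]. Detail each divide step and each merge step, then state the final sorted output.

Merge sort trace:

Split: [15, 5, 10, 5] -> [15, 5] and [10, 5]
  Split: [15, 5] -> [15] and [5]
  Merge: [15] + [5] -> [5, 15]
  Split: [10, 5] -> [10] and [5]
  Merge: [10] + [5] -> [5, 10]
Merge: [5, 15] + [5, 10] -> [5, 5, 10, 15]

Final sorted array: [5, 5, 10, 15]

The merge sort proceeds by recursively splitting the array and merging sorted halves.
After all merges, the sorted array is [5, 5, 10, 15].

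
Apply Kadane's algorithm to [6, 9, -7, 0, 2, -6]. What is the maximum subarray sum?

Using Kadane's algorithm on [6, 9, -7, 0, 2, -6]:

Scanning through the array:
Position 1 (value 9): max_ending_here = 15, max_so_far = 15
Position 2 (value -7): max_ending_here = 8, max_so_far = 15
Position 3 (value 0): max_ending_here = 8, max_so_far = 15
Position 4 (value 2): max_ending_here = 10, max_so_far = 15
Position 5 (value -6): max_ending_here = 4, max_so_far = 15

Maximum subarray: [6, 9]
Maximum sum: 15

The maximum subarray is [6, 9] with sum 15. This subarray runs from index 0 to index 1.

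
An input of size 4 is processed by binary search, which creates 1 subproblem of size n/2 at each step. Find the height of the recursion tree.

For divide and conquer with division factor 2:

Problem sizes at each level:
Level 0: 4
Level 1: 2
Level 2: 1

The root is level 0 and the size-1 base case is level 2 (the tree spans levels 0 through 2, i.e. 3 levels counting the root), so the depth is the number of divisions: log_2(4) = 2

The recursion tree depth is log_2(4) = 2. At each level, the problem size is divided by 2, so it takes 2 divisions to reduce to a base case of size 1. The algorithm makes 1 recursive call at each level.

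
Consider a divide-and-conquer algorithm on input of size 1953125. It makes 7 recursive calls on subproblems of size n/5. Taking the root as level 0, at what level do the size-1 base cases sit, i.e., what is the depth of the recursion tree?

For divide and conquer with division factor 5:

Problem sizes at each level:
Level 0: 1953125
Level 1: 390625
Level 2: 78125
Level 3: 15625
Level 4: 3125
Level 5: 625
Level 6: 125
Level 7: 25
Level 8: 5
Level 9: 1

The root is level 0 and the size-1 base case is level 9 (the tree spans levels 0 through 9, i.e. 10 levels counting the root), so the depth is the number of divisions: log_5(1953125) = 9

The recursion tree depth is log_5(1953125) = 9. At each level, the problem size is divided by 5, so it takes 9 divisions to reduce to a base case of size 1. The algorithm makes 7 recursive calls at each level.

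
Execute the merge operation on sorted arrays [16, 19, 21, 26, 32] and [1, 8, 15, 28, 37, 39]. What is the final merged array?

Merging process:

Compare 16 vs 1: take 1 from right. Merged: [1]
Compare 16 vs 8: take 8 from right. Merged: [1, 8]
Compare 16 vs 15: take 15 from right. Merged: [1, 8, 15]
Compare 16 vs 28: take 16 from left. Merged: [1, 8, 15, 16]
Compare 19 vs 28: take 19 from left. Merged: [1, 8, 15, 16, 19]
Compare 21 vs 28: take 21 from left. Merged: [1, 8, 15, 16, 19, 21]
Compare 26 vs 28: take 26 from left. Merged: [1, 8, 15, 16, 19, 21, 26]
Compare 32 vs 28: take 28 from right. Merged: [1, 8, 15, 16, 19, 21, 26, 28]
Compare 32 vs 37: take 32 from left. Merged: [1, 8, 15, 16, 19, 21, 26, 28, 32]
Append remaining from right: [37, 39]. Merged: [1, 8, 15, 16, 19, 21, 26, 28, 32, 37, 39]

Final merged array: [1, 8, 15, 16, 19, 21, 26, 28, 32, 37, 39]
Total comparisons: 9

The merged array is [1, 8, 15, 16, 19, 21, 26, 28, 32, 37, 39], requiring 9 comparisons. The merge step runs in O(n) time where n is the total number of elements.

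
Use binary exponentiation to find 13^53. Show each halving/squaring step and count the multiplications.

Computing 13^53 by squaring (build up from 13^1; each line after the first costs one multiplication):

13^1 = 13
13^2 = (13^1)^2 = 13^2 = 169
13^3 = 13 * 13^2 = 13 * 169 = 2197
13^6 = (13^3)^2 = 2197^2 = 4826809
13^12 = (13^6)^2 = 4826809^2 = 23298085122481
13^13 = 13 * 13^12 = 13 * 23298085122481 = 302875106592253
13^26 = (13^13)^2 = 302875106592253^2 = 91733330193268616658399616009
13^52 = (13^26)^2 = 91733330193268616658399616009^2 = 8415003868347247618489696679505181495471801448798649088081
13^53 = 13 * 13^52 = 13 * 8415003868347247618489696679505181495471801448798649088081 = 109395050288514219040366056833567359441133418834382438145053

Result: 109395050288514219040366056833567359441133418834382438145053
Multiplications needed: 8 (8 lines after 13^1)

13^53 = 109395050288514219040366056833567359441133418834382438145053. Using exponentiation by squaring, this requires 8 multiplications. The key idea: if the exponent is even, square the half-power; if odd, multiply by the base once.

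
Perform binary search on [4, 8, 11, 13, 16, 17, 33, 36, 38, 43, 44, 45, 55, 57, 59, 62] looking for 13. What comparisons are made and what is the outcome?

Binary search for 13 in [4, 8, 11, 13, 16, 17, 33, 36, 38, 43, 44, 45, 55, 57, 59, 62]:

lo=0, hi=15, mid=7, arr[mid]=36 -> 36 > 13, search left half
lo=0, hi=6, mid=3, arr[mid]=13 -> Found target at index 3!

Binary search finds 13 at index 3 after 2 comparisons. The search repeatedly halves the search space by comparing with the middle element.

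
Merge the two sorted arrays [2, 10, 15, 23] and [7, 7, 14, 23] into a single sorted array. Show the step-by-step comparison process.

Merging process:

Compare 2 vs 7: take 2 from left. Merged: [2]
Compare 10 vs 7: take 7 from right. Merged: [2, 7]
Compare 10 vs 7: take 7 from right. Merged: [2, 7, 7]
Compare 10 vs 14: take 10 from left. Merged: [2, 7, 7, 10]
Compare 15 vs 14: take 14 from right. Merged: [2, 7, 7, 10, 14]
Compare 15 vs 23: take 15 from left. Merged: [2, 7, 7, 10, 14, 15]
Compare 23 vs 23: take 23 from left. Merged: [2, 7, 7, 10, 14, 15, 23]
Append remaining from right: [23]. Merged: [2, 7, 7, 10, 14, 15, 23, 23]

Final merged array: [2, 7, 7, 10, 14, 15, 23, 23]
Total comparisons: 7

The merged array is [2, 7, 7, 10, 14, 15, 23, 23], requiring 7 comparisons. The merge step runs in O(n) time where n is the total number of elements.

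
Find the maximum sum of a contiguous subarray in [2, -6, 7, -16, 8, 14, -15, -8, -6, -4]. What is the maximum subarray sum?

Using Kadane's algorithm on [2, -6, 7, -16, 8, 14, -15, -8, -6, -4]:

Scanning through the array:
Position 1 (value -6): max_ending_here = -4, max_so_far = 2
Position 2 (value 7): max_ending_here = 7, max_so_far = 7
Position 3 (value -16): max_ending_here = -9, max_so_far = 7
Position 4 (value 8): max_ending_here = 8, max_so_far = 8
Position 5 (value 14): max_ending_here = 22, max_so_far = 22
Position 6 (value -15): max_ending_here = 7, max_so_far = 22
Position 7 (value -8): max_ending_here = -1, max_so_far = 22
Position 8 (value -6): max_ending_here = -6, max_so_far = 22
Position 9 (value -4): max_ending_here = -4, max_so_far = 22

Maximum subarray: [8, 14]
Maximum sum: 22

The maximum subarray is [8, 14] with sum 22. This subarray runs from index 4 to index 5.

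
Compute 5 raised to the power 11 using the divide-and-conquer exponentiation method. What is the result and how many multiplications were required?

Computing 5^11 by squaring (build up from 5^1; each line after the first costs one multiplication):

5^1 = 5
5^2 = (5^1)^2 = 5^2 = 25
5^4 = (5^2)^2 = 25^2 = 625
5^5 = 5 * 5^4 = 5 * 625 = 3125
5^10 = (5^5)^2 = 3125^2 = 9765625
5^11 = 5 * 5^10 = 5 * 9765625 = 48828125

Result: 48828125
Multiplications needed: 5 (5 lines after 5^1)

5^11 = 48828125. Using exponentiation by squaring, this requires 5 multiplications. The key idea: if the exponent is even, square the half-power; if odd, multiply by the base once.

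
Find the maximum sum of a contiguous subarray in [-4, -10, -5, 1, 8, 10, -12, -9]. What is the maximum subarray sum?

Using Kadane's algorithm on [-4, -10, -5, 1, 8, 10, -12, -9]:

Scanning through the array:
Position 1 (value -10): max_ending_here = -10, max_so_far = -4
Position 2 (value -5): max_ending_here = -5, max_so_far = -4
Position 3 (value 1): max_ending_here = 1, max_so_far = 1
Position 4 (value 8): max_ending_here = 9, max_so_far = 9
Position 5 (value 10): max_ending_here = 19, max_so_far = 19
Position 6 (value -12): max_ending_here = 7, max_so_far = 19
Position 7 (value -9): max_ending_here = -2, max_so_far = 19

Maximum subarray: [1, 8, 10]
Maximum sum: 19

The maximum subarray is [1, 8, 10] with sum 19. This subarray runs from index 3 to index 5.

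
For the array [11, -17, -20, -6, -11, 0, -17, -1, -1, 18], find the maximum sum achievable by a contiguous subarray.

Using Kadane's algorithm on [11, -17, -20, -6, -11, 0, -17, -1, -1, 18]:

Scanning through the array:
Position 1 (value -17): max_ending_here = -6, max_so_far = 11
Position 2 (value -20): max_ending_here = -20, max_so_far = 11
Position 3 (value -6): max_ending_here = -6, max_so_far = 11
Position 4 (value -11): max_ending_here = -11, max_so_far = 11
Position 5 (value 0): max_ending_here = 0, max_so_far = 11
Position 6 (value -17): max_ending_here = -17, max_so_far = 11
Position 7 (value -1): max_ending_here = -1, max_so_far = 11
Position 8 (value -1): max_ending_here = -1, max_so_far = 11
Position 9 (value 18): max_ending_here = 18, max_so_far = 18

Maximum subarray: [18]
Maximum sum: 18

The maximum subarray is [18] with sum 18. This subarray runs from index 9 to index 9.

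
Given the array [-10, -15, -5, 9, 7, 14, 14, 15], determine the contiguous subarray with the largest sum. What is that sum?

Using Kadane's algorithm on [-10, -15, -5, 9, 7, 14, 14, 15]:

Scanning through the array:
Position 1 (value -15): max_ending_here = -15, max_so_far = -10
Position 2 (value -5): max_ending_here = -5, max_so_far = -5
Position 3 (value 9): max_ending_here = 9, max_so_far = 9
Position 4 (value 7): max_ending_here = 16, max_so_far = 16
Position 5 (value 14): max_ending_here = 30, max_so_far = 30
Position 6 (value 14): max_ending_here = 44, max_so_far = 44
Position 7 (value 15): max_ending_here = 59, max_so_far = 59

Maximum subarray: [9, 7, 14, 14, 15]
Maximum sum: 59

The maximum subarray is [9, 7, 14, 14, 15] with sum 59. This subarray runs from index 3 to index 7.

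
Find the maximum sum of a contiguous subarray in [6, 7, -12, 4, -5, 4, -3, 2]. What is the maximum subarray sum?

Using Kadane's algorithm on [6, 7, -12, 4, -5, 4, -3, 2]:

Scanning through the array:
Position 1 (value 7): max_ending_here = 13, max_so_far = 13
Position 2 (value -12): max_ending_here = 1, max_so_far = 13
Position 3 (value 4): max_ending_here = 5, max_so_far = 13
Position 4 (value -5): max_ending_here = 0, max_so_far = 13
Position 5 (value 4): max_ending_here = 4, max_so_far = 13
Position 6 (value -3): max_ending_here = 1, max_so_far = 13
Position 7 (value 2): max_ending_here = 3, max_so_far = 13

Maximum subarray: [6, 7]
Maximum sum: 13

The maximum subarray is [6, 7] with sum 13. This subarray runs from index 0 to index 1.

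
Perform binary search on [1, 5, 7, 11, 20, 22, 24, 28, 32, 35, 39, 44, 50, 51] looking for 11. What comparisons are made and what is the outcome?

Binary search for 11 in [1, 5, 7, 11, 20, 22, 24, 28, 32, 35, 39, 44, 50, 51]:

lo=0, hi=13, mid=6, arr[mid]=24 -> 24 > 11, search left half
lo=0, hi=5, mid=2, arr[mid]=7 -> 7 < 11, search right half
lo=3, hi=5, mid=4, arr[mid]=20 -> 20 > 11, search left half
lo=3, hi=3, mid=3, arr[mid]=11 -> Found target at index 3!

Binary search finds 11 at index 3 after 4 comparisons. The search repeatedly halves the search space by comparing with the middle element.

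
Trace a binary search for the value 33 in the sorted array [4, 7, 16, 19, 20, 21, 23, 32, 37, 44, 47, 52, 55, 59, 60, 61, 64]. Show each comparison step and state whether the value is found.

Binary search for 33 in [4, 7, 16, 19, 20, 21, 23, 32, 37, 44, 47, 52, 55, 59, 60, 61, 64]:

lo=0, hi=16, mid=8, arr[mid]=37 -> 37 > 33, search left half
lo=0, hi=7, mid=3, arr[mid]=19 -> 19 < 33, search right half
lo=4, hi=7, mid=5, arr[mid]=21 -> 21 < 33, search right half
lo=6, hi=7, mid=6, arr[mid]=23 -> 23 < 33, search right half
lo=7, hi=7, mid=7, arr[mid]=32 -> 32 < 33, search right half
lo=8 > hi=7, target 33 not found

Binary search determines that 33 is not in the array after 5 comparisons. The search space was exhausted without finding the target.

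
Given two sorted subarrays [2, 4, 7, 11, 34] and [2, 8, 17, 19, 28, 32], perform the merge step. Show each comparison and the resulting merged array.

Merging process:

Compare 2 vs 2: take 2 from left. Merged: [2]
Compare 4 vs 2: take 2 from right. Merged: [2, 2]
Compare 4 vs 8: take 4 from left. Merged: [2, 2, 4]
Compare 7 vs 8: take 7 from left. Merged: [2, 2, 4, 7]
Compare 11 vs 8: take 8 from right. Merged: [2, 2, 4, 7, 8]
Compare 11 vs 17: take 11 from left. Merged: [2, 2, 4, 7, 8, 11]
Compare 34 vs 17: take 17 from right. Merged: [2, 2, 4, 7, 8, 11, 17]
Compare 34 vs 19: take 19 from right. Merged: [2, 2, 4, 7, 8, 11, 17, 19]
Compare 34 vs 28: take 28 from right. Merged: [2, 2, 4, 7, 8, 11, 17, 19, 28]
Compare 34 vs 32: take 32 from right. Merged: [2, 2, 4, 7, 8, 11, 17, 19, 28, 32]
Append remaining from left: [34]. Merged: [2, 2, 4, 7, 8, 11, 17, 19, 28, 32, 34]

Final merged array: [2, 2, 4, 7, 8, 11, 17, 19, 28, 32, 34]
Total comparisons: 10

The merged array is [2, 2, 4, 7, 8, 11, 17, 19, 28, 32, 34], requiring 10 comparisons. The merge step runs in O(n) time where n is the total number of elements.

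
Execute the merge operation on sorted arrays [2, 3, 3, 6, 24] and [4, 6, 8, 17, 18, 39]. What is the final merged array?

Merging process:

Compare 2 vs 4: take 2 from left. Merged: [2]
Compare 3 vs 4: take 3 from left. Merged: [2, 3]
Compare 3 vs 4: take 3 from left. Merged: [2, 3, 3]
Compare 6 vs 4: take 4 from right. Merged: [2, 3, 3, 4]
Compare 6 vs 6: take 6 from left. Merged: [2, 3, 3, 4, 6]
Compare 24 vs 6: take 6 from right. Merged: [2, 3, 3, 4, 6, 6]
Compare 24 vs 8: take 8 from right. Merged: [2, 3, 3, 4, 6, 6, 8]
Compare 24 vs 17: take 17 from right. Merged: [2, 3, 3, 4, 6, 6, 8, 17]
Compare 24 vs 18: take 18 from right. Merged: [2, 3, 3, 4, 6, 6, 8, 17, 18]
Compare 24 vs 39: take 24 from left. Merged: [2, 3, 3, 4, 6, 6, 8, 17, 18, 24]
Append remaining from right: [39]. Merged: [2, 3, 3, 4, 6, 6, 8, 17, 18, 24, 39]

Final merged array: [2, 3, 3, 4, 6, 6, 8, 17, 18, 24, 39]
Total comparisons: 10

The merged array is [2, 3, 3, 4, 6, 6, 8, 17, 18, 24, 39], requiring 10 comparisons. The merge step runs in O(n) time where n is the total number of elements.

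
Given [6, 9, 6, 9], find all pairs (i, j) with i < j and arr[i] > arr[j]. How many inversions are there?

Finding inversions in [6, 9, 6, 9]:

(1, 2): arr[1]=9 > arr[2]=6

Total inversions: 1

The array has 1 inversion(s): (1,2). Each pair (i,j) satisfies i < j and arr[i] > arr[j].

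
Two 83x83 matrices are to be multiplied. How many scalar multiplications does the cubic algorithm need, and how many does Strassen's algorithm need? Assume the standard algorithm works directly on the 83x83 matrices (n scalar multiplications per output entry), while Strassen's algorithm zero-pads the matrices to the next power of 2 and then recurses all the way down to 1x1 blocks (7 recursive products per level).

Matrix multiplication for 83x83 matrices:

Strassen's algorithm requires power-of-2 dimensions. Pad 83x83 to 128x128 (next power of 2).

Standard algorithm: 83^3 = 571787 multiplications
Strassen's algorithm: 7^(log2(128)) = 7^7 = 823543 multiplications
Difference: 571787 - 823543 = -251756 (Strassen uses MORE here due to padding overhead — for small or just-over-power-of-2 n, padding can outweigh the per-level savings)

Standard: 571787 multiplications (83^3). Strassen: 823543 multiplications (7^7, after padding to 128x128). Strassen reduces 8 recursive multiplications to 7 at each level.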